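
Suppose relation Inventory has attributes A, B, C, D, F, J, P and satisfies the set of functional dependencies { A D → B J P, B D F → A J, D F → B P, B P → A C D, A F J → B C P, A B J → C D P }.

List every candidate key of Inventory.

{D, F}, {A, F, J}, {B, F, P}

{D, F}⁺: DF→BP adds B, P; BP→ACD adds A, C; AD→BJP adds J → {A, B, C, D, F, J, P}. Minimal: {F}⁺ = {F}; {D}⁺ = {D} — none reach the full schema.
{A, F, J}⁺: AFJ→BCP adds B, C, P; ABJ→CDP adds D → {A, B, C, D, F, J, P}. Minimal: {F, J}⁺ = {F, J}; {A, J}⁺ = {A, J}; {A, F}⁺ = {A, F} — none reach the full schema.
{B, F, P}⁺: BP→ACD adds A, C, D; AD→BJP adds J → {A, B, C, D, F, J, P}. Minimal: {F, P}⁺ = {F, P}; {B, P}⁺ = {A, B, C, D, J, P}; {B, F}⁺ = {B, F} — none reach the full schema.
Any other superkey contains one of these as a subset, so there are no further candidate keys.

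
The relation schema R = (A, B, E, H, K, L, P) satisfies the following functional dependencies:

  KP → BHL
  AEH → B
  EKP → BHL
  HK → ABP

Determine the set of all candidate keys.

{E, H, K}⁺: HK→ABP adds A, B, P; KP→BHL adds L → {A, B, E, H, K, L, P}. Minimal: {H, K}⁺ = {A, B, H, K, L, P}; {E, K}⁺ = {E, K}; {E, H}⁺ = {E, H} — none reach the full schema.
{E, K, P}⁺: KP→BHL adds B, H, L; HK→ABP adds A → {A, B, E, H, K, L, P}. Minimal: {K, P}⁺ = {A, B, H, K, L, P}; {E, P}⁺ = {E, P}; {E, K}⁺ = {E, K} — none reach the full schema.

{E, H, K}; {E, K, P}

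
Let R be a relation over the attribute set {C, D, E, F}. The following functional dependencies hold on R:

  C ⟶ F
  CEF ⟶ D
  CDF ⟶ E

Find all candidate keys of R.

{C, D}⁺: C→F adds F; CDF→E adds E → {C, D, E, F}. Minimal: {D}⁺ = {D}; {C}⁺ = {C, F} — none reach the full schema.
{C, E}⁺: C→F adds F; CEF→D adds D → {C, D, E, F}. Minimal: {E}⁺ = {E}; {C}⁺ = {C, F} — none reach the full schema.

(C, D), (C, E)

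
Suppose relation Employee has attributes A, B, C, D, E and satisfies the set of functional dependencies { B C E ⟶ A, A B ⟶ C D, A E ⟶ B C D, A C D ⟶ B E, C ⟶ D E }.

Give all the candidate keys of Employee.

{A, B}; {A, C}; {A, E}; {B, C}

{A, B}⁺: AB→CD adds C, D; ACD→BE adds E → {A, B, C, D, E}. Minimal: {B}⁺ = {B}; {A}⁺ = {A} — none reach the full schema.
{A, C}⁺: C→DE adds D, E; AE→BCD adds B → {A, B, C, D, E}. Minimal: {C}⁺ = {C, D, E}; {A}⁺ = {A} — none reach the full schema.
{A, E}⁺: AE→BCD adds B, C, D → {A, B, C, D, E}. Minimal: {E}⁺ = {E}; {A}⁺ = {A} — none reach the full schema.
{B, C}⁺: C→DE adds D, E; BCE→A adds A → {A, B, C, D, E}. Minimal: {C}⁺ = {C, D, E}; {B}⁺ = {B} — none reach the full schema.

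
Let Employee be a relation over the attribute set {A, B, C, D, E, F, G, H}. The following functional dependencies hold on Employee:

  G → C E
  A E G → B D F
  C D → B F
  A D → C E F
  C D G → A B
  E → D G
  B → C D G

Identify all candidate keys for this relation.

{B, H}, {E, H}, {G, H}, {A, D, H}, {C, D, H}

{B, H}⁺: B→CDG adds C, D, G; G→CE adds E; CD→BF adds F; CDG→AB adds A → {A, B, C, D, E, F, G, H}. Minimal: {H}⁺ = {H}; {B}⁺ = {A, B, C, D, E, F, G} — none reach the full schema.
{E, H}⁺: E→DG adds D, G; G→CE adds C; CD→BF adds B, F; CDG→AB adds A → {A, B, C, D, E, F, G, H}. Minimal: {H}⁺ = {H}; {E}⁺ = {A, B, C, D, E, F, G} — none reach the full schema.
{G, H}⁺: G→CE adds C, E; E→DG adds D; CD→BF adds B, F; CDG→AB adds A → {A, B, C, D, E, F, G, H}. Minimal: {H}⁺ = {H}; {G}⁺ = {A, B, C, D, E, F, G} — none reach the full schema.
{A, D, H}⁺: AD→CEF adds C, E, F; E→DG adds G; AEG→BDF adds B → {A, B, C, D, E, F, G, H}. Minimal: {D, H}⁺ = {D, H}; {A, H}⁺ = {A, H}; {A, D}⁺ = {A, B, C, D, E, F, G} — none reach the full schema.
{C, D, H}⁺: CD→BF adds B, F; B→CDG adds G; G→CE adds E; CDG→AB adds A → {A, B, C, D, E, F, G, H}. Minimal: {D, H}⁺ = {D, H}; {C, H}⁺ = {C, H}; {C, D}⁺ = {A, B, C, D, E, F, G} — none reach the full schema.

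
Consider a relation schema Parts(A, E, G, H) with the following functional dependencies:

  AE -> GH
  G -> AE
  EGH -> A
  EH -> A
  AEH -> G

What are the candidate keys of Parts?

(G), (A, E), (E, H)

{G}⁺: G→AE adds A, E; AE→GH adds H → {A, E, G, H}.
{A, E}⁺: AE→GH adds G, H → {A, E, G, H}. Minimal: {E}⁺ = {E}; {A}⁺ = {A} — none reach the full schema.
{E, H}⁺: EH→A adds A; AEH→G adds G → {A, E, G, H}. Minimal: {H}⁺ = {H}; {E}⁺ = {E} — none reach the full schema.
Any other superkey contains one of these as a subset, so there are no further candidate keys.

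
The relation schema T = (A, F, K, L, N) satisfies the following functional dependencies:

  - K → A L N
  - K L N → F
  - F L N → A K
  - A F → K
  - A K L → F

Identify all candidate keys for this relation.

{K}⁺: K→ALN adds A, L, N; KLN→F adds F → {A, F, K, L, N}.
{A, F}⁺: AF→K adds K; K→ALN adds L, N → {A, F, K, L, N}. Minimal: {F}⁺ = {F}; {A}⁺ = {A} — none reach the full schema.
{F, L, N}⁺: FLN→AK adds A, K → {A, F, K, L, N}. Minimal: {L, N}⁺ = {L, N}; {F, N}⁺ = {F, N}; {F, L}⁺ = {F, L} — none reach the full schema.

{K}; {A, F}; {F, L, N}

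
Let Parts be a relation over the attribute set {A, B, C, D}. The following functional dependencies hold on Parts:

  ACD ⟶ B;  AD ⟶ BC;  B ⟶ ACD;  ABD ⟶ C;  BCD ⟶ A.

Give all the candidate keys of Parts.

{B}; {A, D}

{B}⁺: B→ACD adds A, C, D → {A, B, C, D}.
{A, D}⁺: AD→BC adds B, C → {A, B, C, D}. Minimal: {D}⁺ = {D}; {A}⁺ = {A} — none reach the full schema.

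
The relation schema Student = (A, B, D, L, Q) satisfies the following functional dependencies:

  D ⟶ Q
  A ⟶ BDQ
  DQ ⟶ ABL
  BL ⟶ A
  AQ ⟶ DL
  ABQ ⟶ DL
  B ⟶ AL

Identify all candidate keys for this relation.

{A}, {B}, {D}

{A}⁺: A→BDQ adds B, D, Q; DQ→ABL adds L → {A, B, D, L, Q}.
{B}⁺: B→AL adds A, L; A→BDQ adds D, Q → {A, B, D, L, Q}.
{D}⁺: D→Q adds Q; DQ→ABL adds A, B, L → {A, B, D, L, Q}.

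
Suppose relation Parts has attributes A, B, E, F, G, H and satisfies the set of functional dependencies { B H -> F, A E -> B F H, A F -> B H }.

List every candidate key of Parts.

(A, E, G)

{A, E, G}⁺: AE→BFH adds B, F, H → {A, B, E, F, G, H}. Minimal: {E, G}⁺ = {E, G}; {A, G}⁺ = {A, G}; {A, E}⁺ = {A, B, E, F, H} — none reach the full schema.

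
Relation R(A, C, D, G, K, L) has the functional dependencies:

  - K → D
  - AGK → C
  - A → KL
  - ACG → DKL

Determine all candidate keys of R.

(A, G)

{A, G}⁺: A→KL adds K, L; K→D adds D; AGK→C adds C → {A, C, D, G, K, L}.
No other minimal superkey exists.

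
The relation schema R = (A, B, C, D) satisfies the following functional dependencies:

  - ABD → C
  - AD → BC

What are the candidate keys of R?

{A, D}

Attributes A, D never appear on any right-hand side, so every candidate key must contain {A, D}.
{A, D}⁺ = {A, B, C, D}, which is all of the schema, so {A, D} is the only candidate key.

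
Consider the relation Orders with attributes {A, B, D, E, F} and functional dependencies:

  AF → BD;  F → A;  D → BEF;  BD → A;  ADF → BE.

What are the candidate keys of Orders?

{D}; {F}

{D}⁺: D→BEF adds B, E, F; BD→A adds A → {A, B, D, E, F}.
{F}⁺: F→A adds A; AF→BD adds B, D; D→BEF adds E → {A, B, D, E, F}.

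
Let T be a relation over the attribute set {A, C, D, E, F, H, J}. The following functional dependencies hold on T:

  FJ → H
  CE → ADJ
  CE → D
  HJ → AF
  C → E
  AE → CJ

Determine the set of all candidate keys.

{C, F}, {C, H}, {A, E, F}, {A, E, H}, {E, F, J}, {E, H, J}

{C, F}⁺: C→E adds E; CE→ADJ adds A, D, J; FJ→H adds H → {A, C, D, E, F, H, J}. Minimal: {F}⁺ = {F}; {C}⁺ = {A, C, D, E, J} — none reach the full schema.
{C, H}⁺: C→E adds E; CE→ADJ adds A, D, J; HJ→AF adds F → {A, C, D, E, F, H, J}. Minimal: {H}⁺ = {H}; {C}⁺ = {A, C, D, E, J} — none reach the full schema.
{A, E, F}⁺: AE→CJ adds C, J; FJ→H adds H; CE→ADJ adds D → {A, C, D, E, F, H, J}. Minimal: {E, F}⁺ = {E, F}; {A, F}⁺ = {A, F}; {A, E}⁺ = {A, C, D, E, J} — none reach the full schema.
{A, E, H}⁺: AE→CJ adds C, J; CE→ADJ adds D; HJ→AF adds F → {A, C, D, E, F, H, J}. Minimal: {E, H}⁺ = {E, H}; {A, H}⁺ = {A, H}; {A, E}⁺ = {A, C, D, E, J} — none reach the full schema.
{E, F, J}⁺: FJ→H adds H; HJ→AF adds A; AE→CJ adds C; CE→ADJ adds D → {A, C, D, E, F, H, J}. Minimal: {F, J}⁺ = {A, F, H, J}; {E, J}⁺ = {E, J}; {E, F}⁺ = {E, F} — none reach the full schema.
{E, H, J}⁺: HJ→AF adds A, F; AE→CJ adds C; CE→ADJ adds D → {A, C, D, E, F, H, J}. Minimal: {H, J}⁺ = {A, F, H, J}; {E, J}⁺ = {E, J}; {E, H}⁺ = {E, H} — none reach the full schema.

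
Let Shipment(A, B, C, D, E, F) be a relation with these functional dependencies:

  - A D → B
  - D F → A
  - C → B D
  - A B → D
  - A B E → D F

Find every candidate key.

{A, C, E}⁺: C→BD adds B, D; ABE→DF adds F → {A, B, C, D, E, F}. Minimal: {C, E}⁺ = {B, C, D, E}; {A, E}⁺ = {A, E}; {A, C}⁺ = {A, B, C, D} — none reach the full schema.
{C, E, F}⁺: C→BD adds B, D; DF→A adds A → {A, B, C, D, E, F}. Minimal: {E, F}⁺ = {E, F}; {C, F}⁺ = {A, B, C, D, F}; {C, E}⁺ = {B, C, D, E} — none reach the full schema.

ACE, CEF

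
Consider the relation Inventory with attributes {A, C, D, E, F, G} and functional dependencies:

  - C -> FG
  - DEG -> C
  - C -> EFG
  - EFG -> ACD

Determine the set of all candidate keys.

(C), (D, E, G), (E, F, G)

{C}⁺: C→FG adds F, G; C→EFG adds E; EFG→ACD adds A, D → {A, C, D, E, F, G}.
{D, E, G}⁺: DEG→C adds C; C→EFG adds F; EFG→ACD adds A → {A, C, D, E, F, G}.
{E, F, G}⁺: EFG→ACD adds A, C, D → {A, C, D, E, F, G}.
Any other superkey contains one of these as a subset, so there are no further candidate keys.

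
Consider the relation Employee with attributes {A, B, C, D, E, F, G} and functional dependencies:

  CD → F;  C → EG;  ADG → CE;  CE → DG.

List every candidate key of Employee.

Attributes A, B never appear on any right-hand side, so every candidate key must contain {A, B}.
{A, B}⁺ = {A, B}, which is not all of the schema, so we must add further attributes.
{A, B, C}⁺: C→EG adds E, G; CE→DG adds D; CD→F adds F → {A, B, C, D, E, F, G}. Minimal: {B, C}⁺ = {B, C, D, E, F, G}; {A, C}⁺ = {A, C, D, E, F, G}; {A, B}⁺ = {A, B} — none reach the full schema.
{A, B, D, G}⁺: ADG→CE adds C, E; CD→F adds F → {A, B, C, D, E, F, G}. Minimal: {B, D, G}⁺ = {B, D, G}; {A, D, G}⁺ = {A, C, D, E, F, G}; {A, B, G}⁺ = {A, B, G}; … — none reach the full schema.
Any other superkey contains one of these as a subset, so there are no further candidate keys.

(A, B, C), (A, B, D, G)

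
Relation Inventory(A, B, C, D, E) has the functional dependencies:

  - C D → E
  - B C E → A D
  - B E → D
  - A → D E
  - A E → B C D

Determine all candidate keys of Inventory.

{A}⁺: A→DE adds D, E; AE→BCD adds B, C → {A, B, C, D, E}.
{B, C, D}⁺: CD→E adds E; BCE→AD adds A → {A, B, C, D, E}.
{B, C, E}⁺: BCE→AD adds A, D → {A, B, C, D, E}.
Any other superkey contains one of these as a subset, so there are no further candidate keys.

{A}, {B, C, D}, {B, C, E}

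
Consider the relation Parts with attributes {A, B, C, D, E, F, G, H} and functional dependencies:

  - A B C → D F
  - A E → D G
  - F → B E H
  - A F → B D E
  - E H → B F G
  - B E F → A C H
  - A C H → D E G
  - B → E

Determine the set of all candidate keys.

{F}⁺: F→BEH adds B, E, H; EH→BFG adds G; BEF→ACH adds A, C; ACH→DEG adds D → {A, B, C, D, E, F, G, H}.
{B, H}⁺: B→E adds E; EH→BFG adds F, G; BEF→ACH adds A, C; ACH→DEG adds D → {A, B, C, D, E, F, G, H}.
{E, H}⁺: EH→BFG adds B, F, G; BEF→ACH adds A, C; ACH→DEG adds D → {A, B, C, D, E, F, G, H}.
{A, B, C}⁺: ABC→DF adds D, F; F→BEH adds E, H; EH→BFG adds G → {A, B, C, D, E, F, G, H}.
{A, C, H}⁺: ACH→DEG adds D, E, G; EH→BFG adds B, F → {A, B, C, D, E, F, G, H}.
Any other superkey contains one of these as a subset, so there are no further candidate keys.

F, BH, EH, ABC, ACH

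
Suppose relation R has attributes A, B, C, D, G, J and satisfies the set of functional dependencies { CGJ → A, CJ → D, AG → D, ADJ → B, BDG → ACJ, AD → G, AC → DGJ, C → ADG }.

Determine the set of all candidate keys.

{C}⁺: C→ADG adds A, D, G; AC→DGJ adds J; ADJ→B adds B → {A, B, C, D, G, J}.
{A, B, D}⁺: AD→G adds G; BDG→ACJ adds C, J → {A, B, C, D, G, J}. Minimal: {B, D}⁺ = {B, D}; {A, D}⁺ = {A, D, G}; {A, B}⁺ = {A, B} — none reach the full schema.
{A, B, G}⁺: AG→D adds D; BDG→ACJ adds C, J → {A, B, C, D, G, J}. Minimal: {B, G}⁺ = {B, G}; {A, G}⁺ = {A, D, G}; {A, B}⁺ = {A, B} — none reach the full schema.
{A, D, J}⁺: ADJ→B adds B; AD→G adds G; BDG→ACJ adds C → {A, B, C, D, G, J}. Minimal: {D, J}⁺ = {D, J}; {A, J}⁺ = {A, J}; {A, D}⁺ = {A, D, G} — none reach the full schema.
{A, G, J}⁺: AG→D adds D; ADJ→B adds B; BDG→ACJ adds C → {A, B, C, D, G, J}. Minimal: {G, J}⁺ = {G, J}; {A, J}⁺ = {A, J}; {A, G}⁺ = {A, D, G} — none reach the full schema.
{B, D, G}⁺: BDG→ACJ adds A, C, J → {A, B, C, D, G, J}. Minimal: {D, G}⁺ = {D, G}; {B, G}⁺ = {B, G}; {B, D}⁺ = {B, D} — none reach the full schema.

(C), (A, B, D), (A, B, G), (A, D, J), (A, G, J), (B, D, G)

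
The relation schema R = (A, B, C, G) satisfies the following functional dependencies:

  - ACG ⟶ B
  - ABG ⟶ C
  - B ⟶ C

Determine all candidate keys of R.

(A, B, G), (A, C, G)

Attributes A, G never appear on any right-hand side, so every candidate key must contain {A, G}.
{A, G}⁺ = {A, G}, which is not all of the schema, so we must add further attributes.
{A, B, G}⁺: ABG→C adds C → {A, B, C, G}. Minimal: {B, G}⁺ = {B, C, G}; {A, G}⁺ = {A, G}; {A, B}⁺ = {A, B, C} — none reach the full schema.
{A, C, G}⁺: ACG→B adds B → {A, B, C, G}. Minimal: {C, G}⁺ = {C, G}; {A, G}⁺ = {A, G}; {A, C}⁺ = {A, C} — none reach the full schema.
Any other superkey contains one of these as a subset, so there are no further candidate keys.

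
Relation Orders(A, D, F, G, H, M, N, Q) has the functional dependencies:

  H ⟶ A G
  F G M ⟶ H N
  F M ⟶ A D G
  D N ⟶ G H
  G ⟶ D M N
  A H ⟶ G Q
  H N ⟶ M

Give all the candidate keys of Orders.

(F, G), (F, H), (F, M), (D, F, N)

Attribute F never appears on the right-hand side of any dependency, so F must belong to every candidate key.
{F}⁺ = {F}, which is not all of the schema, so we must add further attributes.
{F, G}⁺: G→DMN adds D, M, N; FGM→HN adds H; FM→ADG adds A; AH→GQ adds Q → {A, D, F, G, H, M, N, Q}. Minimal: {G}⁺ = {A, D, G, H, M, N, Q}; {F}⁺ = {F} — none reach the full schema.
{F, H}⁺: H→AG adds A, G; G→DMN adds D, M, N; AH→GQ adds Q → {A, D, F, G, H, M, N, Q}. Minimal: {H}⁺ = {A, D, G, H, M, N, Q}; {F}⁺ = {F} — none reach the full schema.
{F, M}⁺: FM→ADG adds A, D, G; G→DMN adds N; FGM→HN adds H; AH→GQ adds Q → {A, D, F, G, H, M, N, Q}. Minimal: {M}⁺ = {M}; {F}⁺ = {F} — none reach the full schema.
{D, F, N}⁺: DN→GH adds G, H; G→DMN adds M; H→AG adds A; AH→GQ adds Q → {A, D, F, G, H, M, N, Q}. Minimal: {F, N}⁺ = {F, N}; {D, N}⁺ = {A, D, G, H, M, N, Q}; {D, F}⁺ = {D, F} — none reach the full schema.
Any other superkey contains one of these as a subset, so there are no further candidate keys.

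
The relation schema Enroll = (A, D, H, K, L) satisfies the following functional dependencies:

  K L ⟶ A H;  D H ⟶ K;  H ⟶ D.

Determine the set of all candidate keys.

Attribute L never appears on the right-hand side of any dependency, so L must belong to every candidate key.
{L}⁺ = {L}, which is not all of the schema, so we must add further attributes.
{H, L}⁺: H→D adds D; DH→K adds K; KL→AH adds A → {A, D, H, K, L}. Minimal: {L}⁺ = {L}; {H}⁺ = {D, H, K} — none reach the full schema.
{K, L}⁺: KL→AH adds A, H; H→D adds D → {A, D, H, K, L}. Minimal: {L}⁺ = {L}; {K}⁺ = {K} — none reach the full schema.
Any other superkey contains one of these as a subset, so there are no further candidate keys.

{H, L}, {K, L}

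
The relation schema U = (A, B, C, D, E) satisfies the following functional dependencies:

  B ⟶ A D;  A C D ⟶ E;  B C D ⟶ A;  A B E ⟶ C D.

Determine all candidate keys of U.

BC, BE

Attribute B never appears on the right-hand side of any dependency, so B must belong to every candidate key.
{B}⁺ = {A, B, D}, which is not all of the schema, so we must add further attributes.
{B, C}⁺: B→AD adds A, D; ACD→E adds E → {A, B, C, D, E}.
{B, E}⁺: B→AD adds A, D; ABE→CD adds C → {A, B, C, D, E}.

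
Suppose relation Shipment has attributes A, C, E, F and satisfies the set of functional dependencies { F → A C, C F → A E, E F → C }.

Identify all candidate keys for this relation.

F

Attribute F never appears on the right-hand side of any dependency, so F must belong to every candidate key.
{F}⁺ = {A, C, E, F}, which is all of the schema, so {F} is the only candidate key.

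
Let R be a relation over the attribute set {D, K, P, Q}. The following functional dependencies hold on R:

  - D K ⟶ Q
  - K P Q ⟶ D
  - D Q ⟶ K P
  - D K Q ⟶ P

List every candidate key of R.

{D, K}⁺: DK→Q adds Q; DQ→KP adds P → {D, K, P, Q}. Minimal: {K}⁺ = {K}; {D}⁺ = {D} — none reach the full schema.
{D, Q}⁺: DQ→KP adds K, P → {D, K, P, Q}. Minimal: {Q}⁺ = {Q}; {D}⁺ = {D} — none reach the full schema.
{K, P, Q}⁺: KPQ→D adds D → {D, K, P, Q}. Minimal: {P, Q}⁺ = {P, Q}; {K, Q}⁺ = {K, Q}; {K, P}⁺ = {K, P} — none reach the full schema.

{D, K}, {D, Q}, {K, P, Q}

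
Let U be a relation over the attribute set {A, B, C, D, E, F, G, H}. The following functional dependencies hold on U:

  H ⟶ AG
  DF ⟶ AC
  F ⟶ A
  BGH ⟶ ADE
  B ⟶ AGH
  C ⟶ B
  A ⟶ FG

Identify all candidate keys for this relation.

{B}, {C}, {A, D}, {D, F}, {D, H}

{B}⁺: B→AGH adds A, G, H; A→FG adds F; BGH→ADE adds D, E; DF→AC adds C → {A, B, C, D, E, F, G, H}.
{C}⁺: C→B adds B; B→AGH adds A, G, H; A→FG adds F; BGH→ADE adds D, E → {A, B, C, D, E, F, G, H}.
{A, D}⁺: A→FG adds F, G; DF→AC adds C; C→B adds B; B→AGH adds H; BGH→ADE adds E → {A, B, C, D, E, F, G, H}. Minimal: {D}⁺ = {D}; {A}⁺ = {A, F, G} — none reach the full schema.
{D, F}⁺: DF→AC adds A, C; C→B adds B; A→FG adds G; B→AGH adds H; BGH→ADE adds E → {A, B, C, D, E, F, G, H}. Minimal: {F}⁺ = {A, F, G}; {D}⁺ = {D} — none reach the full schema.
{D, H}⁺: H→AG adds A, G; A→FG adds F; DF→AC adds C; C→B adds B; BGH→ADE adds E → {A, B, C, D, E, F, G, H}. Minimal: {H}⁺ = {A, F, G, H}; {D}⁺ = {D} — none reach the full schema.
Any other superkey contains one of these as a subset, so there are no further candidate keys.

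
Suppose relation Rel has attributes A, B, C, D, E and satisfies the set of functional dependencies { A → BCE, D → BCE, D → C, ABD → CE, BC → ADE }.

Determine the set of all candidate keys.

{A}⁺: A→BCE adds B, C, E; BC→ADE adds D → {A, B, C, D, E}.
{D}⁺: D→BCE adds B, C, E; BC→ADE adds A → {A, B, C, D, E}.
{B, C}⁺: BC→ADE adds A, D, E → {A, B, C, D, E}. Minimal: {C}⁺ = {C}; {B}⁺ = {B} — none reach the full schema.
Any other superkey contains one of these as a subset, so there are no further candidate keys.

{A}; {D}; {B, C}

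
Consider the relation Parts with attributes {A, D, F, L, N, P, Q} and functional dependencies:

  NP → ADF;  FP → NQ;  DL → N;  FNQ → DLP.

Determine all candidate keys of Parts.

(F, P); (N, P); (D, L, P); (F, N, Q); (D, F, L, Q)

{F, P}⁺: FP→NQ adds N, Q; FNQ→DLP adds D, L; NP→ADF adds A → {A, D, F, L, N, P, Q}. Minimal: {P}⁺ = {P}; {F}⁺ = {F} — none reach the full schema.
{N, P}⁺: NP→ADF adds A, D, F; FP→NQ adds Q; FNQ→DLP adds L → {A, D, F, L, N, P, Q}. Minimal: {P}⁺ = {P}; {N}⁺ = {N} — none reach the full schema.
{D, L, P}⁺: DL→N adds N; NP→ADF adds A, F; FP→NQ adds Q → {A, D, F, L, N, P, Q}. Minimal: {L, P}⁺ = {L, P}; {D, P}⁺ = {D, P}; {D, L}⁺ = {D, L, N} — none reach the full schema.
{F, N, Q}⁺: FNQ→DLP adds D, L, P; NP→ADF adds A → {A, D, F, L, N, P, Q}. Minimal: {N, Q}⁺ = {N, Q}; {F, Q}⁺ = {F, Q}; {F, N}⁺ = {F, N} — none reach the full schema.
{D, F, L, Q}⁺: DL→N adds N; FNQ→DLP adds P; NP→ADF adds A → {A, D, F, L, N, P, Q}. Minimal: {F, L, Q}⁺ = {F, L, Q}; {D, L, Q}⁺ = {D, L, N, Q}; {D, F, Q}⁺ = {D, F, Q}; … — none reach the full schema.
Any other superkey contains one of these as a subset, so there are no further candidate keys.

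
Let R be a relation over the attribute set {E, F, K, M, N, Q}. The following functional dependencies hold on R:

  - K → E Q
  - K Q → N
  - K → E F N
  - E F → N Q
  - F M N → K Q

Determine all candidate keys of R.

Attribute M never appears on the right-hand side of any dependency, so M must belong to every candidate key.
{M}⁺ = {M}, which is not all of the schema, so we must add further attributes.
{K, M}⁺: K→EQ adds E, Q; KQ→N adds N; K→EFN adds F → {E, F, K, M, N, Q}. Minimal: {M}⁺ = {M}; {K}⁺ = {E, F, K, N, Q} — none reach the full schema.
{E, F, M}⁺: EF→NQ adds N, Q; FMN→KQ adds K → {E, F, K, M, N, Q}. Minimal: {F, M}⁺ = {F, M}; {E, M}⁺ = {E, M}; {E, F}⁺ = {E, F, N, Q} — none reach the full schema.
{F, M, N}⁺: FMN→KQ adds K, Q; K→EQ adds E → {E, F, K, M, N, Q}. Minimal: {M, N}⁺ = {M, N}; {F, N}⁺ = {F, N}; {F, M}⁺ = {F, M} — none reach the full schema.
Any other superkey contains one of these as a subset, so there are no further candidate keys.

KM; EFM; FMN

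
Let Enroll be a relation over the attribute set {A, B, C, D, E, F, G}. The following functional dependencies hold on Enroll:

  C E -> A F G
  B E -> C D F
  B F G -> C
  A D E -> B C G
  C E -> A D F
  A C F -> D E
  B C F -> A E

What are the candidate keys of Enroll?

{B, E}, {C, E}, {A, C, F}, {A, D, E}, {B, C, F}, {B, F, G}

{B, E}⁺: BE→CDF adds C, D, F; CE→ADF adds A; CE→AFG adds G → {A, B, C, D, E, F, G}. Minimal: {E}⁺ = {E}; {B}⁺ = {B} — none reach the full schema.
{C, E}⁺: CE→AFG adds A, F, G; CE→ADF adds D; ADE→BCG adds B → {A, B, C, D, E, F, G}. Minimal: {E}⁺ = {E}; {C}⁺ = {C} — none reach the full schema.
{A, C, F}⁺: ACF→DE adds D, E; CE→AFG adds G; ADE→BCG adds B → {A, B, C, D, E, F, G}. Minimal: {C, F}⁺ = {C, F}; {A, F}⁺ = {A, F}; {A, C}⁺ = {A, C} — none reach the full schema.
{A, D, E}⁺: ADE→BCG adds B, C, G; CE→ADF adds F → {A, B, C, D, E, F, G}. Minimal: {D, E}⁺ = {D, E}; {A, E}⁺ = {A, E}; {A, D}⁺ = {A, D} — none reach the full schema.
{B, C, F}⁺: BCF→AE adds A, E; CE→AFG adds G; BE→CDF adds D → {A, B, C, D, E, F, G}. Minimal: {C, F}⁺ = {C, F}; {B, F}⁺ = {B, F}; {B, C}⁺ = {B, C} — none reach the full schema.
{B, F, G}⁺: BFG→C adds C; BCF→AE adds A, E; BE→CDF adds D → {A, B, C, D, E, F, G}. Minimal: {F, G}⁺ = {F, G}; {B, G}⁺ = {B, G}; {B, F}⁺ = {B, F} — none reach the full schema.
Any other superkey contains one of these as a subset, so there are no further candidate keys.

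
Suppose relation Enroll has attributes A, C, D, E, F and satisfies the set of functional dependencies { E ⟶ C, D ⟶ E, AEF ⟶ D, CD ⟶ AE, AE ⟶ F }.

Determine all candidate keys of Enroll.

D, AE

{D}⁺: D→E adds E; E→C adds C; CD→AE adds A; AE→F adds F → {A, C, D, E, F}.
{A, E}⁺: E→C adds C; AE→F adds F; AEF→D adds D → {A, C, D, E, F}.
Any other superkey contains one of these as a subset, so there are no further candidate keys.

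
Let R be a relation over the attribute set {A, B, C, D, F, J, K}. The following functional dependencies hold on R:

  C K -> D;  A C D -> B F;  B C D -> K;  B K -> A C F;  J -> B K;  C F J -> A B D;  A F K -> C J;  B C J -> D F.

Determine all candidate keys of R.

(J), (B, K), (A, C, D), (A, C, K), (A, F, K), (B, C, D)

{J}⁺: J→BK adds B, K; BK→ACF adds A, C, F; CFJ→ABD adds D → {A, B, C, D, F, J, K}.
{B, K}⁺: BK→ACF adds A, C, F; AFK→CJ adds J; BCJ→DF adds D → {A, B, C, D, F, J, K}. Minimal: {K}⁺ = {K}; {B}⁺ = {B} — none reach the full schema.
{A, C, D}⁺: ACD→BF adds B, F; BCD→K adds K; AFK→CJ adds J → {A, B, C, D, F, J, K}. Minimal: {C, D}⁺ = {C, D}; {A, D}⁺ = {A, D}; {A, C}⁺ = {A, C} — none reach the full schema.
{A, C, K}⁺: CK→D adds D; ACD→BF adds B, F; AFK→CJ adds J → {A, B, C, D, F, J, K}. Minimal: {C, K}⁺ = {C, D, K}; {A, K}⁺ = {A, K}; {A, C}⁺ = {A, C} — none reach the full schema.
{A, F, K}⁺: AFK→CJ adds C, J; CK→D adds D; ACD→BF adds B → {A, B, C, D, F, J, K}. Minimal: {F, K}⁺ = {F, K}; {A, K}⁺ = {A, K}; {A, F}⁺ = {A, F} — none reach the full schema.
{B, C, D}⁺: BCD→K adds K; BK→ACF adds A, F; AFK→CJ adds J → {A, B, C, D, F, J, K}. Minimal: {C, D}⁺ = {C, D}; {B, D}⁺ = {B, D}; {B, C}⁺ = {B, C} — none reach the full schema.
Any other superkey contains one of these as a subset, so there are no further candidate keys.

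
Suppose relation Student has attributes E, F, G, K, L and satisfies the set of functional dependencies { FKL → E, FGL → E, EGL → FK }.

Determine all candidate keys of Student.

Attributes G, L never appear on any right-hand side, so every candidate key must contain {G, L}.
{G, L}⁺ = {G, L}, which is not all of the schema, so we must add further attributes.
{E, G, L}⁺: EGL→FK adds F, K → {E, F, G, K, L}.
{F, G, L}⁺: FGL→E adds E; EGL→FK adds K → {E, F, G, K, L}.

(E, G, L), (F, G, L)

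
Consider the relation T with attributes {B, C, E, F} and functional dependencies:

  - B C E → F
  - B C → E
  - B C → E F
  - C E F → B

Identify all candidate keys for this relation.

Attribute C never appears on the right-hand side of any dependency, so C must belong to every candidate key.
{C}⁺ = {C}, which is not all of the schema, so we must add further attributes.
{B, C}⁺: BC→E adds E; BC→EF adds F → {B, C, E, F}.
{C, E, F}⁺: CEF→B adds B → {B, C, E, F}.

BC; CEF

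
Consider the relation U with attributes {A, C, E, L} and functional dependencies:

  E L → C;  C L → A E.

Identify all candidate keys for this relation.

(C, L); (E, L)

Attribute L never appears on the right-hand side of any dependency, so L must belong to every candidate key.
{L}⁺ = {L}, which is not all of the schema, so we must add further attributes.
{C, L}⁺: CL→AE adds A, E → {A, C, E, L}.
{E, L}⁺: EL→C adds C; CL→AE adds A → {A, C, E, L}.
Any other superkey contains one of these as a subset, so there are no further candidate keys.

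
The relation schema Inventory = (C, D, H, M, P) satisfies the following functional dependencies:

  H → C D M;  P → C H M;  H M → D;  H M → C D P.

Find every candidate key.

(H), (P)

{H}⁺: H→CDM adds C, D, M; HM→CDP adds P → {C, D, H, M, P}.
{P}⁺: P→CHM adds C, H, M; HM→D adds D → {C, D, H, M, P}.
Any other superkey contains one of these as a subset, so there are no further candidate keys.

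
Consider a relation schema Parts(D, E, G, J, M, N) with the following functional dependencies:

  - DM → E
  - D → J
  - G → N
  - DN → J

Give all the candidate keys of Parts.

(D, G, M)

Attributes D, G, M never appear on any right-hand side, so every candidate key must contain {D, G, M}.
{D, G, M}⁺ = {D, E, G, J, M, N}, which is all of the schema, so {D, G, M} is the only candidate key.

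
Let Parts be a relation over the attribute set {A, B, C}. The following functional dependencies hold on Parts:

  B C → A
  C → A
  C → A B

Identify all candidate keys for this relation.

{C}⁺: C→A adds A; C→AB adds B → {A, B, C}.
No other minimal superkey exists.

C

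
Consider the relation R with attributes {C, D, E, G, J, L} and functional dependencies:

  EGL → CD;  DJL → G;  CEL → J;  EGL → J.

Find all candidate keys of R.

Attributes E, L never appear on any right-hand side, so every candidate key must contain {E, L}.
{E, L}⁺ = {E, L}, which is not all of the schema, so we must add further attributes.
{E, G, L}⁺: EGL→CD adds C, D; CEL→J adds J → {C, D, E, G, J, L}. Minimal: {G, L}⁺ = {G, L}; {E, L}⁺ = {E, L}; {E, G}⁺ = {E, G} — none reach the full schema.
{C, D, E, L}⁺: CEL→J adds J; DJL→G adds G → {C, D, E, G, J, L}. Minimal: {D, E, L}⁺ = {D, E, L}; {C, E, L}⁺ = {C, E, J, L}; {C, D, L}⁺ = {C, D, L}; … — none reach the full schema.
{D, E, J, L}⁺: DJL→G adds G; EGL→CD adds C → {C, D, E, G, J, L}. Minimal: {E, J, L}⁺ = {E, J, L}; {D, J, L}⁺ = {D, G, J, L}; {D, E, L}⁺ = {D, E, L}; … — none reach the full schema.

{E, G, L}; {C, D, E, L}; {D, E, J, L}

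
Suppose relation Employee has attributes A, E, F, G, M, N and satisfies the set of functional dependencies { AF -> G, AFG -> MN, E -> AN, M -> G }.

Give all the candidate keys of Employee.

{E, F}

Attributes E, F never appear on any right-hand side, so every candidate key must contain {E, F}.
{E, F}⁺ = {A, E, F, G, M, N}, which is all of the schema, so {E, F} is the only candidate key.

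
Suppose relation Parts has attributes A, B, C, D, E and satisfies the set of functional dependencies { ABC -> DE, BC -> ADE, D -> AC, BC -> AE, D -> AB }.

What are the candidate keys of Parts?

{D}, {B, C}

{D}⁺: D→AC adds A, C; D→AB adds B; ABC→DE adds E → {A, B, C, D, E}.
{B, C}⁺: BC→ADE adds A, D, E → {A, B, C, D, E}. Minimal: {C}⁺ = {C}; {B}⁺ = {B} — none reach the full schema.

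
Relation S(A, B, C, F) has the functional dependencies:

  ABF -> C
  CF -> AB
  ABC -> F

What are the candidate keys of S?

{C, F}, {A, B, C}, {A, B, F}

{C, F}⁺: CF→AB adds A, B → {A, B, C, F}. Minimal: {F}⁺ = {F}; {C}⁺ = {C} — none reach the full schema.
{A, B, C}⁺: ABC→F adds F → {A, B, C, F}. Minimal: {B, C}⁺ = {B, C}; {A, C}⁺ = {A, C}; {A, B}⁺ = {A, B} — none reach the full schema.
{A, B, F}⁺: ABF→C adds C → {A, B, C, F}. Minimal: {B, F}⁺ = {B, F}; {A, F}⁺ = {A, F}; {A, B}⁺ = {A, B} — none reach the full schema.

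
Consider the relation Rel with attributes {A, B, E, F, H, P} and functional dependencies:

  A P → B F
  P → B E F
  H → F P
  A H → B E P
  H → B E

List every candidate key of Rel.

{A, H}

{A, H}⁺: H→FP adds F, P; AH→BEP adds B, E → {A, B, E, F, H, P}.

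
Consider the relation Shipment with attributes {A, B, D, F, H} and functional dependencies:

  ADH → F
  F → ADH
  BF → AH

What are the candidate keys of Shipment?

(B, F), (A, B, D, H)

Attribute B never appears on the right-hand side of any dependency, so B must belong to every candidate key.
{B}⁺ = {B}, which is not all of the schema, so we must add further attributes.
{B, F}⁺: F→ADH adds A, D, H → {A, B, D, F, H}. Minimal: {F}⁺ = {A, D, F, H}; {B}⁺ = {B} — none reach the full schema.
{A, B, D, H}⁺: ADH→F adds F → {A, B, D, F, H}. Minimal: {B, D, H}⁺ = {B, D, H}; {A, D, H}⁺ = {A, D, F, H}; {A, B, H}⁺ = {A, B, H}; … — none reach the full schema.
Any other superkey contains one of these as a subset, so there are no further candidate keys.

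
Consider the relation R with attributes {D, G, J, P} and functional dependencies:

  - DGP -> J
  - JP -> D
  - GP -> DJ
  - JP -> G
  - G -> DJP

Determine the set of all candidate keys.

{G}⁺: G→DJP adds D, J, P → {D, G, J, P}.
{J, P}⁺: JP→D adds D; JP→G adds G → {D, G, J, P}.
Any other superkey contains one of these as a subset, so there are no further candidate keys.

G; JP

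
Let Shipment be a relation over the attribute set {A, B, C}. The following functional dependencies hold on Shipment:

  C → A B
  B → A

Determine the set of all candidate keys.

Attribute C never appears on the right-hand side of any dependency, so C must belong to every candidate key.
{C}⁺ = {A, B, C}, which is all of the schema, so {C} is the only candidate key.

{C}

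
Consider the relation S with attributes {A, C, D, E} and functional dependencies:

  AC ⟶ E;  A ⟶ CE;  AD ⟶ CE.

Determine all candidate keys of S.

(A, D)

Attributes A, D never appear on any right-hand side, so every candidate key must contain {A, D}.
{A, D}⁺ = {A, C, D, E}, which is all of the schema, so {A, D} is the only candidate key.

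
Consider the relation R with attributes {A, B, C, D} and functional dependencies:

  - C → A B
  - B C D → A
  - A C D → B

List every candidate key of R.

Attributes C, D never appear on any right-hand side, so every candidate key must contain {C, D}.
{C, D}⁺ = {A, B, C, D}, which is all of the schema, so {C, D} is the only candidate key.

{C, D}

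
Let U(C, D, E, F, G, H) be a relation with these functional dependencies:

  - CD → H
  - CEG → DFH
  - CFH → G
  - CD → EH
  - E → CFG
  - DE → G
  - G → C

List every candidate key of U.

E, CD, DG

{E}⁺: E→CFG adds C, F, G; CEG→DFH adds D, H → {C, D, E, F, G, H}.
{C, D}⁺: CD→H adds H; CD→EH adds E; E→CFG adds F, G → {C, D, E, F, G, H}. Minimal: {D}⁺ = {D}; {C}⁺ = {C} — none reach the full schema.
{D, G}⁺: G→C adds C; CD→H adds H; CD→EH adds E; E→CFG adds F → {C, D, E, F, G, H}. Minimal: {G}⁺ = {C, G}; {D}⁺ = {D} — none reach the full schema.
Any other superkey contains one of these as a subset, so there are no further candidate keys.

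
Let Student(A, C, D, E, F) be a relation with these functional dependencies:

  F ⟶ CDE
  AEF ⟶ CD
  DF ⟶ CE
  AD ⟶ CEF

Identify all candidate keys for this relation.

{A, D}, {A, F}

Attribute A never appears on the right-hand side of any dependency, so A must belong to every candidate key.
{A}⁺ = {A}, which is not all of the schema, so we must add further attributes.
{A, D}⁺: AD→CEF adds C, E, F → {A, C, D, E, F}. Minimal: {D}⁺ = {D}; {A}⁺ = {A} — none reach the full schema.
{A, F}⁺: F→CDE adds C, D, E → {A, C, D, E, F}. Minimal: {F}⁺ = {C, D, E, F}; {A}⁺ = {A} — none reach the full schema.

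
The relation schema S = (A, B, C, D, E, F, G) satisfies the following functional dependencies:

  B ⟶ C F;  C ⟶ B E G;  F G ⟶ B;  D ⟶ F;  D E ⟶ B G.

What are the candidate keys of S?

ABD; ACD; ADE; ADG

Attributes A, D never appear on any right-hand side, so every candidate key must contain {A, D}.
{A, D}⁺ = {A, D, F}, which is not all of the schema, so we must add further attributes.
{A, B, D}⁺: B→CF adds C, F; C→BEG adds E, G → {A, B, C, D, E, F, G}. Minimal: {B, D}⁺ = {B, C, D, E, F, G}; {A, D}⁺ = {A, D, F}; {A, B}⁺ = {A, B, C, E, F, G} — none reach the full schema.
{A, C, D}⁺: C→BEG adds B, E, G; D→F adds F → {A, B, C, D, E, F, G}. Minimal: {C, D}⁺ = {B, C, D, E, F, G}; {A, D}⁺ = {A, D, F}; {A, C}⁺ = {A, B, C, E, F, G} — none reach the full schema.
{A, D, E}⁺: D→F adds F; DE→BG adds B, G; B→CF adds C → {A, B, C, D, E, F, G}. Minimal: {D, E}⁺ = {B, C, D, E, F, G}; {A, E}⁺ = {A, E}; {A, D}⁺ = {A, D, F} — none reach the full schema.
{A, D, G}⁺: D→F adds F; FG→B adds B; B→CF adds C; C→BEG adds E → {A, B, C, D, E, F, G}. Minimal: {D, G}⁺ = {B, C, D, E, F, G}; {A, G}⁺ = {A, G}; {A, D}⁺ = {A, D, F} — none reach the full schema.
Any other superkey contains one of these as a subset, so there are no further candidate keys.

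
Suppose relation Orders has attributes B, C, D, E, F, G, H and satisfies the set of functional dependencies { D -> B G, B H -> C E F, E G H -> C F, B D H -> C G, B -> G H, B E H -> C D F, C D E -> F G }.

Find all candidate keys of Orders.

B, D

{B}⁺: B→GH adds G, H; BH→CEF adds C, E, F; BEH→CDF adds D → {B, C, D, E, F, G, H}.
{D}⁺: D→BG adds B, G; B→GH adds H; BH→CEF adds C, E, F → {B, C, D, E, F, G, H}.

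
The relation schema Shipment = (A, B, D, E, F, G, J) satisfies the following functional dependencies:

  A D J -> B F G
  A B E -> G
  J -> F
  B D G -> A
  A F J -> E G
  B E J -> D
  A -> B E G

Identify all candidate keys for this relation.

{A, J}; {B, D, G, J}; {B, E, G, J}

{A, J}⁺: J→F adds F; AFJ→EG adds E, G; A→BEG adds B; BEJ→D adds D → {A, B, D, E, F, G, J}. Minimal: {J}⁺ = {F, J}; {A}⁺ = {A, B, E, G} — none reach the full schema.
{B, D, G, J}⁺: J→F adds F; BDG→A adds A; AFJ→EG adds E → {A, B, D, E, F, G, J}. Minimal: {D, G, J}⁺ = {D, F, G, J}; {B, G, J}⁺ = {B, F, G, J}; {B, D, J}⁺ = {B, D, F, J}; … — none reach the full schema.
{B, E, G, J}⁺: J→F adds F; BEJ→D adds D; BDG→A adds A → {A, B, D, E, F, G, J}. Minimal: {E, G, J}⁺ = {E, F, G, J}; {B, G, J}⁺ = {B, F, G, J}; {B, E, J}⁺ = {B, D, E, F, J}; … — none reach the full schema.
Any other superkey contains one of these as a subset, so there are no further candidate keys.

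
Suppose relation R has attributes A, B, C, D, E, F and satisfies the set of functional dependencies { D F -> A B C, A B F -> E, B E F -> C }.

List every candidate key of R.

Attributes D, F never appear on any right-hand side, so every candidate key must contain {D, F}.
{D, F}⁺ = {A, B, C, D, E, F}, which is all of the schema, so {D, F} is the only candidate key.

{D, F}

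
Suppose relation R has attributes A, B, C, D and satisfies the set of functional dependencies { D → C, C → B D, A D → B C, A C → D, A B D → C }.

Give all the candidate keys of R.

Attribute A never appears on the right-hand side of any dependency, so A must belong to every candidate key.
{A}⁺ = {A}, which is not all of the schema, so we must add further attributes.
{A, C}⁺: C→BD adds B, D → {A, B, C, D}.
{A, D}⁺: D→C adds C; C→BD adds B → {A, B, C, D}.

{A, C}, {A, D}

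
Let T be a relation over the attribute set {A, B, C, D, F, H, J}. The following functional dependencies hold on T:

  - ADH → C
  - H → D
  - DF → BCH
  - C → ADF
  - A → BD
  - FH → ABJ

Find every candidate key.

{C}; {A, F}; {A, H}; {D, F}; {F, H}

{C}⁺: C→ADF adds A, D, F; A→BD adds B; DF→BCH adds H; FH→ABJ adds J → {A, B, C, D, F, H, J}.
{A, F}⁺: A→BD adds B, D; DF→BCH adds C, H; FH→ABJ adds J → {A, B, C, D, F, H, J}. Minimal: {F}⁺ = {F}; {A}⁺ = {A, B, D} — none reach the full schema.
{A, H}⁺: H→D adds D; A→BD adds B; ADH→C adds C; C→ADF adds F; FH→ABJ adds J → {A, B, C, D, F, H, J}. Minimal: {H}⁺ = {D, H}; {A}⁺ = {A, B, D} — none reach the full schema.
{D, F}⁺: DF→BCH adds B, C, H; C→ADF adds A; FH→ABJ adds J → {A, B, C, D, F, H, J}. Minimal: {F}⁺ = {F}; {D}⁺ = {D} — none reach the full schema.
{F, H}⁺: H→D adds D; DF→BCH adds B, C; C→ADF adds A; FH→ABJ adds J → {A, B, C, D, F, H, J}. Minimal: {H}⁺ = {D, H}; {F}⁺ = {F} — none reach the full schema.
Any other superkey contains one of these as a subset, so there are no further candidate keys.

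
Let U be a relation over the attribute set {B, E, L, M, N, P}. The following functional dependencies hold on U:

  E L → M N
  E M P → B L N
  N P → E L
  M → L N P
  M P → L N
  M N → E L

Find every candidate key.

{M}⁺: M→LNP adds L, N, P; MN→EL adds E; EMP→BLN adds B → {B, E, L, M, N, P}.
{E, L}⁺: EL→MN adds M, N; M→LNP adds P; EMP→BLN adds B → {B, E, L, M, N, P}. Minimal: {L}⁺ = {L}; {E}⁺ = {E} — none reach the full schema.
{N, P}⁺: NP→EL adds E, L; EL→MN adds M; EMP→BLN adds B → {B, E, L, M, N, P}. Minimal: {P}⁺ = {P}; {N}⁺ = {N} — none reach the full schema.
Any other superkey contains one of these as a subset, so there are no further candidate keys.

{M}; {E, L}; {N, P}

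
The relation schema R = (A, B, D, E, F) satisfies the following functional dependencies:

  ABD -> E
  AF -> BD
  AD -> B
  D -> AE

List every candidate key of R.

(A, F), (D, F)

{A, F}⁺: AF→BD adds B, D; D→AE adds E → {A, B, D, E, F}. Minimal: {F}⁺ = {F}; {A}⁺ = {A} — none reach the full schema.
{D, F}⁺: D→AE adds A, E; AF→BD adds B → {A, B, D, E, F}. Minimal: {F}⁺ = {F}; {D}⁺ = {A, B, D, E} — none reach the full schema.
Any other superkey contains one of these as a subset, so there are no further candidate keys.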